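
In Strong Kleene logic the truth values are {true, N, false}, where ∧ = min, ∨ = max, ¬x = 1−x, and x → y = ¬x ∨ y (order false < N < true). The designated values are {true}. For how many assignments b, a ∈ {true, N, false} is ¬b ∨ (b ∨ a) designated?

Of the 9 assignments, 7 give a value in {true}.

7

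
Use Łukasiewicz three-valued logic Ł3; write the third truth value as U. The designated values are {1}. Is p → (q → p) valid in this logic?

Every assignment of p, q over {1, U, 0} gives a value in {1}.
In particular, with p=U, q=U: p → (q → p) = 1.

Yes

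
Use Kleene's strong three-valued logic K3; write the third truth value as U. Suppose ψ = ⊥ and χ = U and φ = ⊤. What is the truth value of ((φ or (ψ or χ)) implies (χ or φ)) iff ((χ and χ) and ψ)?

ψ or χ = ⊥ or U = U
φ or (ψ or χ) = ⊤ or U = ⊤
χ or φ = U or ⊤ = ⊤
(φ or (ψ or χ)) implies (χ or φ) = ⊤ implies ⊤ = ⊤
χ and χ = U and U = U
(χ and χ) and ψ = U and ⊥ = ⊥
((φ or (ψ or χ)) implies (χ or φ)) iff ((χ and χ) and ψ) = ⊤ iff ⊥ = ⊥

⊥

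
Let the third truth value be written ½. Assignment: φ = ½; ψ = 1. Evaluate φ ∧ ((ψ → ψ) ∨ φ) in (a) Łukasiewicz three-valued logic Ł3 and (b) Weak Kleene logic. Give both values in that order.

½; ½

In Łukasiewicz three-valued logic Ł3: ψ → ψ = 1 → 1 = 1
(ψ → ψ) ∨ φ = 1 ∨ ½ = 1
φ ∧ ((ψ → ψ) ∨ φ) = ½ ∧ 1 = ½
In Weak Kleene logic: ψ → ψ = 1 → 1 = 1
(ψ → ψ) ∨ φ = 1 ∨ ½ = ½
φ ∧ ((ψ → ψ) ∨ φ) = ½ ∧ ½ = ½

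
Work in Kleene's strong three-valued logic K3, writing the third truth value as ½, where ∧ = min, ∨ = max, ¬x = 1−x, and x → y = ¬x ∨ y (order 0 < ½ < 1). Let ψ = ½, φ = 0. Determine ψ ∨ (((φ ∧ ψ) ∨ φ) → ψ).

1

φ ∧ ψ = 0 ∧ ½ = 0
(φ ∧ ψ) ∨ φ = 0 ∨ 0 = 0
((φ ∧ ψ) ∨ φ) → ψ = 0 → ½ = 1  [¬0 ∨ ½]
ψ ∨ (((φ ∧ ψ) ∨ φ) → ψ) = ½ ∨ 1 = 1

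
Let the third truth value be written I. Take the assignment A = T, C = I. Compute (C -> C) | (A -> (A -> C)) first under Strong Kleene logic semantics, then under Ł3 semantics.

I; T

In Strong Kleene logic: C -> C = I -> I = I
A -> C = T -> I = I
A -> (A -> C) = T -> I = I
(C -> C) | (A -> (A -> C)) = I | I = I
In Ł3: C -> C = I -> I = T  [min(1, 1−½+½)]
A -> C = T -> I = I
A -> (A -> C) = T -> I = I
(C -> C) | (A -> (A -> C)) = T | I = T
They differ because Strong Kleene logic and Ł3 treat I differently under implication.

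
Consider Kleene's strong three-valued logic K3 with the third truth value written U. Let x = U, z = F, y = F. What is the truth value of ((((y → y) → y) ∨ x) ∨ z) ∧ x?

y → y = F → F = T
(y → y) → y = T → F = F
((y → y) → y) ∨ x = F ∨ U = U
(((y → y) → y) ∨ x) ∨ z = U ∨ F = U
((((y → y) → y) ∨ x) ∨ z) ∧ x = U ∧ U = U

U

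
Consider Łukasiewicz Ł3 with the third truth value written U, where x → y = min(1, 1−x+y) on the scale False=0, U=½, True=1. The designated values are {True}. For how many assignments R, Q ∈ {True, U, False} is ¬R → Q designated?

6

Of the 9 assignments, 6 give a value in {True}.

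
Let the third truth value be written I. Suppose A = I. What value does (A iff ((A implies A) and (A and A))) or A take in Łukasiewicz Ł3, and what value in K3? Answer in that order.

T; I

In Łukasiewicz Ł3: A implies A = I implies I = T  [min(1, 1−½+½)]
A and A = I and I = I
(A implies A) and (A and A) = T and I = I
A iff ((A implies A) and (A and A)) = I iff I = T
(A iff ((A implies A) and (A and A))) or A = T or I = T
In K3: A implies A = I implies I = I  [not I or I]
A and A = I and I = I
(A implies A) and (A and A) = I and I = I
A iff ((A implies A) and (A and A)) = I iff I = I
(A iff ((A implies A) and (A and A))) or A = I or I = I
They differ because Łukasiewicz Ł3 and K3 treat I differently under implication.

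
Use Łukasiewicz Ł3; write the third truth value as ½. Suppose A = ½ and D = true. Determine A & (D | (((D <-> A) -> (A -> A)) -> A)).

½

D <-> A = true <-> ½ = ½  [1 − |1−½|]
A -> A = ½ -> ½ = true
(D <-> A) -> (A -> A) = ½ -> true = true
((D <-> A) -> (A -> A)) -> A = true -> ½ = ½
D | (((D <-> A) -> (A -> A)) -> A) = true | ½ = true
A & (D | (((D <-> A) -> (A -> A)) -> A)) = ½ & true = ½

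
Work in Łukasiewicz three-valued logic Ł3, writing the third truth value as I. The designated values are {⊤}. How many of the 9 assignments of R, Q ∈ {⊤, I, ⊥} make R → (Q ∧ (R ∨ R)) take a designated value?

6

Of the 9 assignments, 6 give a value in {⊤}.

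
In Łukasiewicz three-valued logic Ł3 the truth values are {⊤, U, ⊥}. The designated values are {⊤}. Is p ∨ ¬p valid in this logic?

No

Countermodel: p=U gives U, which is not designated.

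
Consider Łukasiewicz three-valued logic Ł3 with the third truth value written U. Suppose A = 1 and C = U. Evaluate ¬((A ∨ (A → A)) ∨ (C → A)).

A → A = 1 → 1 = 1
A ∨ (A → A) = 1 ∨ 1 = 1
C → A = U → 1 = 1  [min(1, 1−½+1)]
(A ∨ (A → A)) ∨ (C → A) = 1 ∨ 1 = 1
¬((A ∨ (A → A)) ∨ (C → A)) = ¬1 = 0

0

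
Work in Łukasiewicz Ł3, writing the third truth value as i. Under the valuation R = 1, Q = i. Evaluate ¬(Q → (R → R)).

R → R = 1 → 1 = 1
Q → (R → R) = i → 1 = 1
¬(Q → (R → R)) = ¬1 = 0

0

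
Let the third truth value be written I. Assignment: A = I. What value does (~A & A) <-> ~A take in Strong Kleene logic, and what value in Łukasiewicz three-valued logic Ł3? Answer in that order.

I; 1

In Strong Kleene logic: ~A = ~I = I
~A & A = I & I = I
~A = ~I = I
(~A & A) <-> ~A = I <-> I = I
In Łukasiewicz three-valued logic Ł3: ~A = ~I = I
~A & A = I & I = I
~A = ~I = I
(~A & A) <-> ~A = I <-> I = 1  [1 − |½−½|]
They differ because Strong Kleene logic and Łukasiewicz three-valued logic Ł3 treat I differently under implication.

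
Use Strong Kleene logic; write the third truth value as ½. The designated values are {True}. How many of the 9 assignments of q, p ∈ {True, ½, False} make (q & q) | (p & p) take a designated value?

5

Of the 9 assignments, 5 give a value in {True}.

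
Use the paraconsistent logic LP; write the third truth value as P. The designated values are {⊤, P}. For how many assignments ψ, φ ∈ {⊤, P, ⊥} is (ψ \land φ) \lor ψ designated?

6

Of the 9 assignments, 6 give a value in {⊤, P}.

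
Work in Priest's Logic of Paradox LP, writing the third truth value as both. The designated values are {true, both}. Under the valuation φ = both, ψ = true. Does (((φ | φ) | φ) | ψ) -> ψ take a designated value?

φ | φ = both | both = both
(φ | φ) | φ = both | both = both
((φ | φ) | φ) | ψ = both | true = true
(((φ | φ) | φ) | ψ) -> ψ = true -> true = true
true ∈ {true, both}.

Yes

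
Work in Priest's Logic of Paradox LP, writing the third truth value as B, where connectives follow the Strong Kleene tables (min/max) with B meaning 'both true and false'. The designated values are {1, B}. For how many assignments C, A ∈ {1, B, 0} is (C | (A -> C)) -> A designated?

Of the 9 assignments, 6 give a value in {1, B}.

6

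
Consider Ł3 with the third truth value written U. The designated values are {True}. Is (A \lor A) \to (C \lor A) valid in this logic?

Every assignment of A, C over {True, U, False} gives a value in {True}.
In particular, with A=U, C=U: (A \lor A) \to (C \lor A) = True.

Yes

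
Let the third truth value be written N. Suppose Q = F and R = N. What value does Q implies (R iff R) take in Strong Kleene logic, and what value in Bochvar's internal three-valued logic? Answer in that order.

In Strong Kleene logic: R iff R = N iff N = N
Q implies (R iff R) = F implies N = T  [not F or N]
In Bochvar's internal three-valued logic: R iff R = N iff N = N
Q implies (R iff R) = F implies N = N  [any arg is the third value ⇒ result is the third value]
They differ because Strong Kleene logic and Bochvar's internal three-valued logic treat N differently under the binary connectives.

T; N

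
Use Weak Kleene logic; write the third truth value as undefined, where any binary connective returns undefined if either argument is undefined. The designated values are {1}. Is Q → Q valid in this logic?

Countermodel: Q=undefined gives undefined, which is not designated.

No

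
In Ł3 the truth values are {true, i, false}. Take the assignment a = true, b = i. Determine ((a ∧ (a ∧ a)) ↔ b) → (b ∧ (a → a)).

a ∧ a = true ∧ true = true
a ∧ (a ∧ a) = true ∧ true = true
(a ∧ (a ∧ a)) ↔ b = true ↔ i = i
a → a = true → true = true
b ∧ (a → a) = i ∧ true = i
((a ∧ (a ∧ a)) ↔ b) → (b ∧ (a → a)) = i → i = true

true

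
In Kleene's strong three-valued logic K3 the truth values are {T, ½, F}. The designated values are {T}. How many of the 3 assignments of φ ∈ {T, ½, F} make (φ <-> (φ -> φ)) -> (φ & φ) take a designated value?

2

φ=T: T ✓
φ=½: ½ ·
φ=F: T ✓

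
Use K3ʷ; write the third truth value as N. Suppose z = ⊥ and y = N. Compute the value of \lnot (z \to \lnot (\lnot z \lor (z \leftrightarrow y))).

\lnot z = \lnot ⊥ = ⊤
z \leftrightarrow y = ⊥ \leftrightarrow N = N
\lnot z \lor (z \leftrightarrow y) = ⊤ \lor N = N
\lnot (\lnot z \lor (z \leftrightarrow y)) = \lnot N = N
z \to \lnot (\lnot z \lor (z \leftrightarrow y)) = ⊥ \to N = N  [any arg is the third value ⇒ result is the third value]
\lnot (z \to \lnot (\lnot z \lor (z \leftrightarrow y))) = \lnot N = N

N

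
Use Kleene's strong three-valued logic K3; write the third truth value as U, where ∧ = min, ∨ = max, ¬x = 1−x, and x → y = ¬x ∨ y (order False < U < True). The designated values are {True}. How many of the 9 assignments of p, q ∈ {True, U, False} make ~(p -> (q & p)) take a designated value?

1

Designated under: (p=True, q=False).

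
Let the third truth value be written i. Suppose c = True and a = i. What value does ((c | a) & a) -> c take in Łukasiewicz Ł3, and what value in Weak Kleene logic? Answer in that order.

True; i

In Łukasiewicz Ł3: c | a = True | i = True
(c | a) & a = True & i = i
((c | a) & a) -> c = i -> True = True  [min(1, 1−½+1)]
In Weak Kleene logic: c | a = True | i = i
(c | a) & a = i & i = i
((c | a) & a) -> c = i -> True = i  [any arg is the third value ⇒ result is the third value]
They differ because Łukasiewicz Ł3 and Weak Kleene logic treat i differently under the binary connectives.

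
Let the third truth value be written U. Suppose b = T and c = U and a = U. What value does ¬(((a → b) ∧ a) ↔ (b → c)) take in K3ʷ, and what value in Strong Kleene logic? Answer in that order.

U; U

In K3ʷ: a → b = U → T = U  [any arg is the third value ⇒ result is the third value]
(a → b) ∧ a = U ∧ U = U
b → c = T → U = U
((a → b) ∧ a) ↔ (b → c) = U ↔ U = U
¬(((a → b) ∧ a) ↔ (b → c)) = ¬U = U
In Strong Kleene logic: a → b = U → T = T
(a → b) ∧ a = T ∧ U = U
b → c = T → U = U
((a → b) ∧ a) ↔ (b → c) = U ↔ U = U
¬(((a → b) ∧ a) ↔ (b → c)) = ¬U = U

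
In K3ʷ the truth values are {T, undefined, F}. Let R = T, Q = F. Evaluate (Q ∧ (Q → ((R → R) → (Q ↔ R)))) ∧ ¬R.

R → R = T → T = T
Q ↔ R = F ↔ T = F
(R → R) → (Q ↔ R) = T → F = F
Q → ((R → R) → (Q ↔ R)) = F → F = T
Q ∧ (Q → ((R → R) → (Q ↔ R))) = F ∧ T = F
¬R = ¬T = F
(Q ∧ (Q → ((R → R) → (Q ↔ R)))) ∧ ¬R = F ∧ F = F

F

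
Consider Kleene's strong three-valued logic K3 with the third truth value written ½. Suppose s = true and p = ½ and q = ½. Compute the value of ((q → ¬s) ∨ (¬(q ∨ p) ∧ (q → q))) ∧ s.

¬s = ¬true = false
q → ¬s = ½ → false = ½  [¬½ ∨ false]
q ∨ p = ½ ∨ ½ = ½
¬(q ∨ p) = ¬½ = ½
q → q = ½ → ½ = ½
¬(q ∨ p) ∧ (q → q) = ½ ∧ ½ = ½
(q → ¬s) ∨ (¬(q ∨ p) ∧ (q → q)) = ½ ∨ ½ = ½
((q → ¬s) ∨ (¬(q ∨ p) ∧ (q → q))) ∧ s = ½ ∧ true = ½

½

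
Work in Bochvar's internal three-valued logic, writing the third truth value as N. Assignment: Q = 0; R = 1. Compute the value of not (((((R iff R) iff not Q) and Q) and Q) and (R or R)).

1

R iff R = 1 iff 1 = 1
not Q = not 0 = 1
(R iff R) iff not Q = 1 iff 1 = 1
((R iff R) iff not Q) and Q = 1 and 0 = 0
(((R iff R) iff not Q) and Q) and Q = 0 and 0 = 0
R or R = 1 or 1 = 1
((((R iff R) iff not Q) and Q) and Q) and (R or R) = 0 and 1 = 0
not (((((R iff R) iff not Q) and Q) and Q) and (R or R)) = not 0 = 1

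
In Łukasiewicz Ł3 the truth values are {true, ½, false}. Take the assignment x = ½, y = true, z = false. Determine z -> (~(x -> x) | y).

x -> x = ½ -> ½ = true  [min(1, 1−½+½)]
~(x -> x) = ~true = false
~(x -> x) | y = false | true = true
z -> (~(x -> x) | y) = false -> true = true

true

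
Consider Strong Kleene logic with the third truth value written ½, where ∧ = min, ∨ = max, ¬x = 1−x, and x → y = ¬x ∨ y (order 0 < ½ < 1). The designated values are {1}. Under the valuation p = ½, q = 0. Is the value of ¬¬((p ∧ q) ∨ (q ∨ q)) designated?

No

p ∧ q = ½ ∧ 0 = 0
q ∨ q = 0 ∨ 0 = 0
(p ∧ q) ∨ (q ∨ q) = 0 ∨ 0 = 0
¬((p ∧ q) ∨ (q ∨ q)) = ¬0 = 1
¬¬((p ∧ q) ∨ (q ∨ q)) = ¬1 = 0
0 ∉ {1}.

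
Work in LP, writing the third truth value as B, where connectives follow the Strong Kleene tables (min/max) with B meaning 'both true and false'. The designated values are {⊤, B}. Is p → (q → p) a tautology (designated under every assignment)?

Every assignment of p, q over {⊤, B, ⊥} gives a value in {⊤, B}.
In particular, with p=B, q=B: p → (q → p) = B.

Yes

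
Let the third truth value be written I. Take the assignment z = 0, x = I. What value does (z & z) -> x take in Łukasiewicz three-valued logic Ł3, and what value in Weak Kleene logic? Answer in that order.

In Łukasiewicz three-valued logic Ł3: z & z = 0 & 0 = 0
(z & z) -> x = 0 -> I = 1  [min(1, 1−0+½)]
In Weak Kleene logic: z & z = 0 & 0 = 0
(z & z) -> x = 0 -> I = I  [any arg is the third value ⇒ result is the third value]
They differ because Łukasiewicz three-valued logic Ł3 and Weak Kleene logic treat I differently under the binary connectives.

1; I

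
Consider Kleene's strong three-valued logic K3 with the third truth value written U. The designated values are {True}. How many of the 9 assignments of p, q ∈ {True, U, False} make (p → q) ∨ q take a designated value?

Of the 9 assignments, 5 give a value in {True}.

5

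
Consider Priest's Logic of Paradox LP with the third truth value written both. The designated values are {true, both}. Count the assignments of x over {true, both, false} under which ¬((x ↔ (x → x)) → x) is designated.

1

x=true: false ·
x=both: both ✓
x=false: false ·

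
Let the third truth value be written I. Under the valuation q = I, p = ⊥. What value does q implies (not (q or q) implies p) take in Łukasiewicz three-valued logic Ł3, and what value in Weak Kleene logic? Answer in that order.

⊤; I

In Łukasiewicz three-valued logic Ł3: q or q = I or I = I
not (q or q) = not I = I
not (q or q) implies p = I implies ⊥ = I  [min(1, 1−½+0)]
q implies (not (q or q) implies p) = I implies I = ⊤
In Weak Kleene logic: q or q = I or I = I
not (q or q) = not I = I
not (q or q) implies p = I implies ⊥ = I  [any arg is the third value ⇒ result is the third value]
q implies (not (q or q) implies p) = I implies I = I
They differ because Łukasiewicz three-valued logic Ł3 and Weak Kleene logic treat I differently under the binary connectives.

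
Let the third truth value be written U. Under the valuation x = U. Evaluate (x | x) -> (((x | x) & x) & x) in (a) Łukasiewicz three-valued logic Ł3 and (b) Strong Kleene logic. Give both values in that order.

true; U

In Łukasiewicz three-valued logic Ł3: x | x = U | U = U
x | x = U | U = U
(x | x) & x = U & U = U
((x | x) & x) & x = U & U = U
(x | x) -> (((x | x) & x) & x) = U -> U = true
In Strong Kleene logic: x | x = U | U = U
x | x = U | U = U
(x | x) & x = U & U = U
((x | x) & x) & x = U & U = U
(x | x) -> (((x | x) & x) & x) = U -> U = U  [~U | U]
They differ because Łukasiewicz three-valued logic Ł3 and Strong Kleene logic treat U differently under implication.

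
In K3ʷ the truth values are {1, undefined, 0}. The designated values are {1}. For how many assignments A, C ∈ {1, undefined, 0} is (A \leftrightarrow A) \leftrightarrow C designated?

Designated under: (A=1, C=1); (A=0, C=1).

2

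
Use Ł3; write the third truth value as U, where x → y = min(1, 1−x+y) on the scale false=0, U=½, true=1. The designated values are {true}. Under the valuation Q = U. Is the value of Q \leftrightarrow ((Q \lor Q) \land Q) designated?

Q \lor Q = U \lor U = U
(Q \lor Q) \land Q = U \land U = U
Q \leftrightarrow ((Q \lor Q) \land Q) = U \leftrightarrow U = true
true ∈ {true}.

Yes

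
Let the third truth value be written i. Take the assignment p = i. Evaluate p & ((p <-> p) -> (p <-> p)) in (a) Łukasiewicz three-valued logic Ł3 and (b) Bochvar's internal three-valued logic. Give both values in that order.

In Łukasiewicz three-valued logic Ł3: p <-> p = i <-> i = 1  [1 − |½−½|]
p <-> p = i <-> i = 1
(p <-> p) -> (p <-> p) = 1 -> 1 = 1
p & ((p <-> p) -> (p <-> p)) = i & 1 = i
In Bochvar's internal three-valued logic: p <-> p = i <-> i = i
p <-> p = i <-> i = i
(p <-> p) -> (p <-> p) = i -> i = i  [any arg is the third value ⇒ result is the third value]
p & ((p <-> p) -> (p <-> p)) = i & i = i

i; i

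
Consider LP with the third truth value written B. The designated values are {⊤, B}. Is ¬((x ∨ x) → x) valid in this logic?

Countermodel: x=⊤ gives ⊥, which is not designated.

No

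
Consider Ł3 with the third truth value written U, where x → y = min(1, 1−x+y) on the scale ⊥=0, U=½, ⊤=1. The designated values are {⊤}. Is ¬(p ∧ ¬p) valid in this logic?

Countermodel: p=U gives U, which is not designated.

No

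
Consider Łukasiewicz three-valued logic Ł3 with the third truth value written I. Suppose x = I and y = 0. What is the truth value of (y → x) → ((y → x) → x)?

y → x = 0 → I = 1  [min(1, 1−0+½)]
y → x = 0 → I = 1
(y → x) → x = 1 → I = I
(y → x) → ((y → x) → x) = 1 → I = I

I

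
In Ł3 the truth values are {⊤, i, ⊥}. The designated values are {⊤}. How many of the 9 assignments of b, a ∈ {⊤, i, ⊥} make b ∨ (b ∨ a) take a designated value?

Of the 9 assignments, 5 give a value in {⊤}.

5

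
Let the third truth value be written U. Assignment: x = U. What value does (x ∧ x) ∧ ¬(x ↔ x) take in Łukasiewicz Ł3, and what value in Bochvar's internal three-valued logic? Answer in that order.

In Łukasiewicz Ł3: x ∧ x = U ∧ U = U
x ↔ x = U ↔ U = true  [1 − |½−½|]
¬(x ↔ x) = ¬true = false
(x ∧ x) ∧ ¬(x ↔ x) = U ∧ false = false
In Bochvar's internal three-valued logic: x ∧ x = U ∧ U = U
x ↔ x = U ↔ U = U
¬(x ↔ x) = ¬U = U
(x ∧ x) ∧ ¬(x ↔ x) = U ∧ U = U
They differ because Łukasiewicz Ł3 and Bochvar's internal three-valued logic treat U differently under the binary connectives.

false; U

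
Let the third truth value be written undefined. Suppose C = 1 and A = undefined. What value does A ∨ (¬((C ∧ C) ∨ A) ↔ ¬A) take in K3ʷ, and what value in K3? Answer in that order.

undefined; undefined

In K3ʷ: C ∧ C = 1 ∧ 1 = 1
(C ∧ C) ∨ A = 1 ∨ undefined = undefined
¬((C ∧ C) ∨ A) = ¬undefined = undefined
¬A = ¬undefined = undefined
¬((C ∧ C) ∨ A) ↔ ¬A = undefined ↔ undefined = undefined
A ∨ (¬((C ∧ C) ∨ A) ↔ ¬A) = undefined ∨ undefined = undefined
In K3: C ∧ C = 1 ∧ 1 = 1
(C ∧ C) ∨ A = 1 ∨ undefined = 1
¬((C ∧ C) ∨ A) = ¬1 = 0
¬A = ¬undefined = undefined
¬((C ∧ C) ∨ A) ↔ ¬A = 0 ↔ undefined = undefined
A ∨ (¬((C ∧ C) ∨ A) ↔ ¬A) = undefined ∨ undefined = undefined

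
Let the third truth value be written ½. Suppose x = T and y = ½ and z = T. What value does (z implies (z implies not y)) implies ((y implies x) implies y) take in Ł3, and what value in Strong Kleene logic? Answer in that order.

In Ł3: not y = not ½ = ½
z implies not y = T implies ½ = ½
z implies (z implies not y) = T implies ½ = ½
y implies x = ½ implies T = T
(y implies x) implies y = T implies ½ = ½
(z implies (z implies not y)) implies ((y implies x) implies y) = ½ implies ½ = T
In Strong Kleene logic: not y = not ½ = ½
z implies not y = T implies ½ = ½
z implies (z implies not y) = T implies ½ = ½
y implies x = ½ implies T = T
(y implies x) implies y = T implies ½ = ½
(z implies (z implies not y)) implies ((y implies x) implies y) = ½ implies ½ = ½
They differ because Ł3 and Strong Kleene logic treat ½ differently under implication.

T; ½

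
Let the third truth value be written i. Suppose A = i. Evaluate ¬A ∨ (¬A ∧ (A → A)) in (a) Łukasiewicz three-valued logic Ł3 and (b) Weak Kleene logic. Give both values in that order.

i; i

In Łukasiewicz three-valued logic Ł3: ¬A = ¬i = i
¬A = ¬i = i
A → A = i → i = true
¬A ∧ (A → A) = i ∧ true = i
¬A ∨ (¬A ∧ (A → A)) = i ∨ i = i
In Weak Kleene logic: ¬A = ¬i = i
¬A = ¬i = i
A → A = i → i = i
¬A ∧ (A → A) = i ∧ i = i
¬A ∨ (¬A ∧ (A → A)) = i ∨ i = i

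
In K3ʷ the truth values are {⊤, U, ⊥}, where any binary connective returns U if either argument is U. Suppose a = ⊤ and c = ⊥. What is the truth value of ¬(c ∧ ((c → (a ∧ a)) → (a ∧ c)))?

a ∧ a = ⊤ ∧ ⊤ = ⊤
c → (a ∧ a) = ⊥ → ⊤ = ⊤
a ∧ c = ⊤ ∧ ⊥ = ⊥
(c → (a ∧ a)) → (a ∧ c) = ⊤ → ⊥ = ⊥
c ∧ ((c → (a ∧ a)) → (a ∧ c)) = ⊥ ∧ ⊥ = ⊥
¬(c ∧ ((c → (a ∧ a)) → (a ∧ c))) = ¬⊥ = ⊤

⊤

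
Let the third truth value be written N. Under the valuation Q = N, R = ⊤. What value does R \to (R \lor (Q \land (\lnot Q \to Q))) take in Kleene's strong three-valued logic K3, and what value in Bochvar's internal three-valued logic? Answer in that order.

In Kleene's strong three-valued logic K3: \lnot Q = \lnot N = N
\lnot Q \to Q = N \to N = N  [\lnot N \lor N]
Q \land (\lnot Q \to Q) = N \land N = N
R \lor (Q \land (\lnot Q \to Q)) = ⊤ \lor N = ⊤
R \to (R \lor (Q \land (\lnot Q \to Q))) = ⊤ \to ⊤ = ⊤
In Bochvar's internal three-valued logic: \lnot Q = \lnot N = N
\lnot Q \to Q = N \to N = N
Q \land (\lnot Q \to Q) = N \land N = N
R \lor (Q \land (\lnot Q \to Q)) = ⊤ \lor N = N
R \to (R \lor (Q \land (\lnot Q \to Q))) = ⊤ \to N = N
They differ because Kleene's strong three-valued logic K3 and Bochvar's internal three-valued logic treat N differently under the binary connectives.

⊤; N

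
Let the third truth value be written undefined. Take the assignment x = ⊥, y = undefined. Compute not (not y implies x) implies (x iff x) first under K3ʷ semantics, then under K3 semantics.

In K3ʷ: not y = not undefined = undefined
not y implies x = undefined implies ⊥ = undefined  [any arg is the third value ⇒ result is the third value]
not (not y implies x) = not undefined = undefined
x iff x = ⊥ iff ⊥ = ⊤
not (not y implies x) implies (x iff x) = undefined implies ⊤ = undefined
In K3: not y = not undefined = undefined
not y implies x = undefined implies ⊥ = undefined
not (not y implies x) = not undefined = undefined
x iff x = ⊥ iff ⊥ = ⊤
not (not y implies x) implies (x iff x) = undefined implies ⊤ = ⊤
They differ because K3ʷ and K3 treat undefined differently under the binary connectives.

undefined; ⊤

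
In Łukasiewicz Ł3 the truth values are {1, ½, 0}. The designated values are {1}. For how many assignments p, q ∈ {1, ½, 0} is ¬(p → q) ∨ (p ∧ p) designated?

3

Designated under: (p=1, q=1); (p=1, q=½); (p=1, q=0).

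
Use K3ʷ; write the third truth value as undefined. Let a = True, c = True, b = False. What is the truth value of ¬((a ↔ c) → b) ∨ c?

a ↔ c = True ↔ True = True
(a ↔ c) → b = True → False = False
¬((a ↔ c) → b) = ¬False = True
¬((a ↔ c) → b) ∨ c = True ∨ True = True

True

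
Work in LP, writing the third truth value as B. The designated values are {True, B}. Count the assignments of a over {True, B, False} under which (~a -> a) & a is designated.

2

a=True: True ✓
a=B: B ✓
a=False: False ·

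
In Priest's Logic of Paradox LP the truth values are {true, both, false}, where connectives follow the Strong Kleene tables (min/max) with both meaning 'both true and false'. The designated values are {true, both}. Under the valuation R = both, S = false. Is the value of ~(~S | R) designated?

No

~S = ~false = true
~S | R = true | both = true
~(~S | R) = ~true = false
false ∉ {true, both}.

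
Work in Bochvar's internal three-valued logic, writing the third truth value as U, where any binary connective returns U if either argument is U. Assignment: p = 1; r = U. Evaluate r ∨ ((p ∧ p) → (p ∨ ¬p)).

p ∧ p = 1 ∧ 1 = 1
¬p = ¬1 = 0
p ∨ ¬p = 1 ∨ 0 = 1
(p ∧ p) → (p ∨ ¬p) = 1 → 1 = 1
r ∨ ((p ∧ p) → (p ∨ ¬p)) = U ∨ 1 = U

U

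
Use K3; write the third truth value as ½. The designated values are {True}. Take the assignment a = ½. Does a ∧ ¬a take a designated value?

¬a = ¬½ = ½
a ∧ ¬a = ½ ∧ ½ = ½
½ ∉ {True}.

No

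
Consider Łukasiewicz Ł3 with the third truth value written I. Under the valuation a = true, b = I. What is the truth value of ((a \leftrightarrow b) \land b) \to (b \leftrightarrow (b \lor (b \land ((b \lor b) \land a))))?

true

a \leftrightarrow b = true \leftrightarrow I = I
(a \leftrightarrow b) \land b = I \land I = I
b \lor b = I \lor I = I
(b \lor b) \land a = I \land true = I
b \land ((b \lor b) \land a) = I \land I = I
b \lor (b \land ((b \lor b) \land a)) = I \lor I = I
b \leftrightarrow (b \lor (b \land ((b \lor b) \land a))) = I \leftrightarrow I = true
((a \leftrightarrow b) \land b) \to (b \leftrightarrow (b \lor (b \land ((b \lor b) \land a)))) = I \to true = true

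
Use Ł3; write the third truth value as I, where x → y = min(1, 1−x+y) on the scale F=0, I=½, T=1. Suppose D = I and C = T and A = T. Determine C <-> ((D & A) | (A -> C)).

T

D & A = I & T = I
A -> C = T -> T = T
(D & A) | (A -> C) = I | T = T
C <-> ((D & A) | (A -> C)) = T <-> T = T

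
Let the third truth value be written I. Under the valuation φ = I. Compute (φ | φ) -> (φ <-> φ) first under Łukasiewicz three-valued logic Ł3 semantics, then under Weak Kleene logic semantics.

⊤; I

In Łukasiewicz three-valued logic Ł3: φ | φ = I | I = I
φ <-> φ = I <-> I = ⊤  [1 − |½−½|]
(φ | φ) -> (φ <-> φ) = I -> ⊤ = ⊤
In Weak Kleene logic: φ | φ = I | I = I
φ <-> φ = I <-> I = I
(φ | φ) -> (φ <-> φ) = I -> I = I
They differ because Łukasiewicz three-valued logic Ł3 and Weak Kleene logic treat I differently under the binary connectives.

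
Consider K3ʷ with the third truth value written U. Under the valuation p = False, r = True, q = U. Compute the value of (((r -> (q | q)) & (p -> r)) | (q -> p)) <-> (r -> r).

U

q | q = U | U = U
r -> (q | q) = True -> U = U  [any arg is the third value ⇒ result is the third value]
p -> r = False -> True = True
(r -> (q | q)) & (p -> r) = U & True = U
q -> p = U -> False = U
((r -> (q | q)) & (p -> r)) | (q -> p) = U | U = U
r -> r = True -> True = True
(((r -> (q | q)) & (p -> r)) | (q -> p)) <-> (r -> r) = U <-> True = U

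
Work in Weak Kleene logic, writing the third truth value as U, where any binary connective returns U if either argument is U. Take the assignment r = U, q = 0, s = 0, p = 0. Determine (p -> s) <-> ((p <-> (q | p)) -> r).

p -> s = 0 -> 0 = 1
q | p = 0 | 0 = 0
p <-> (q | p) = 0 <-> 0 = 1
(p <-> (q | p)) -> r = 1 -> U = U  [any arg is the third value ⇒ result is the third value]
(p -> s) <-> ((p <-> (q | p)) -> r) = 1 <-> U = U

U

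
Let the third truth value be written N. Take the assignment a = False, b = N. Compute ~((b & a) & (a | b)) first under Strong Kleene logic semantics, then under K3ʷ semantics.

True; N

In Strong Kleene logic: b & a = N & False = False
a | b = False | N = N
(b & a) & (a | b) = False & N = False
~((b & a) & (a | b)) = ~False = True
In K3ʷ: b & a = N & False = N
a | b = False | N = N
(b & a) & (a | b) = N & N = N
~((b & a) & (a | b)) = ~N = N
They differ because Strong Kleene logic and K3ʷ treat N differently under the binary connectives.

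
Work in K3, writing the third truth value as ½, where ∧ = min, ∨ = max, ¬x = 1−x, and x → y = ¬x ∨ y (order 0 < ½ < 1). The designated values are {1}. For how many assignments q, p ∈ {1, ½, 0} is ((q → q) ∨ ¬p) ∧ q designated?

Designated under: (q=1, p=1); (q=1, p=½); (q=1, p=0).

3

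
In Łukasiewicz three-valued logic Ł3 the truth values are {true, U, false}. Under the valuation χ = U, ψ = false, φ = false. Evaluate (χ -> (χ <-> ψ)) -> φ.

false

χ <-> ψ = U <-> false = U  [1 − |½−0|]
χ -> (χ <-> ψ) = U -> U = true
(χ -> (χ <-> ψ)) -> φ = true -> false = false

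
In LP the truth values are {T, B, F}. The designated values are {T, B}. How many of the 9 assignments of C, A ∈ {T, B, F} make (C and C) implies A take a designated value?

Of the 9 assignments, 8 give a value in {T, B}.

8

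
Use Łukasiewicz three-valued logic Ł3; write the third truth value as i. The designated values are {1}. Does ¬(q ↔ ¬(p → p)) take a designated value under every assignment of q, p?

Countermodel: q=i, p=1 gives i, which is not designated.

No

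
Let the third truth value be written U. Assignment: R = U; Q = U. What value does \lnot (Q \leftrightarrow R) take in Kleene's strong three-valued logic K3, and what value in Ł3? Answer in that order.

In Kleene's strong three-valued logic K3: Q \leftrightarrow R = U \leftrightarrow U = U
\lnot (Q \leftrightarrow R) = \lnot U = U
In Ł3: Q \leftrightarrow R = U \leftrightarrow U = 1  [1 − |½−½|]
\lnot (Q \leftrightarrow R) = \lnot 1 = 0
They differ because Kleene's strong three-valued logic K3 and Ł3 treat U differently under implication.

U; 0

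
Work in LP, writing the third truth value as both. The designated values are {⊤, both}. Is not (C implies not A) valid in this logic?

No

Countermodel: C=⊤, A=⊥ gives ⊥, which is not designated.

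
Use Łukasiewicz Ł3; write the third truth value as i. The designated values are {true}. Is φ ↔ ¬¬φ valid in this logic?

Every assignment of φ over {true, i, false} gives a value in {true}.
In particular, with φ=i: φ ↔ ¬¬φ = true.

Yes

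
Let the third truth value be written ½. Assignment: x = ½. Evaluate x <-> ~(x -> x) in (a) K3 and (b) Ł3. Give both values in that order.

In K3: x -> x = ½ -> ½ = ½
~(x -> x) = ~½ = ½
x <-> ~(x -> x) = ½ <-> ½ = ½
In Ł3: x -> x = ½ -> ½ = True  [min(1, 1−½+½)]
~(x -> x) = ~True = False
x <-> ~(x -> x) = ½ <-> False = ½

½; ½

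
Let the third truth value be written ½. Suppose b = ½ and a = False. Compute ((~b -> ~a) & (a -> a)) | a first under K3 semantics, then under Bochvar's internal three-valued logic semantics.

True; ½

In K3: ~b = ~½ = ½
~a = ~False = True
~b -> ~a = ½ -> True = True
a -> a = False -> False = True
(~b -> ~a) & (a -> a) = True & True = True
((~b -> ~a) & (a -> a)) | a = True | False = True
In Bochvar's internal three-valued logic: ~b = ~½ = ½
~a = ~False = True
~b -> ~a = ½ -> True = ½  [any arg is the third value ⇒ result is the third value]
a -> a = False -> False = True
(~b -> ~a) & (a -> a) = ½ & True = ½
((~b -> ~a) & (a -> a)) | a = ½ | False = ½
They differ because K3 and Bochvar's internal three-valued logic treat ½ differently under the binary connectives.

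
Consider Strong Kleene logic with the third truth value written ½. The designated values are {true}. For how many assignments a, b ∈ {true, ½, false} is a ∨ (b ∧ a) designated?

3

Designated under: (a=true, b=true); (a=true, b=½); (a=true, b=false).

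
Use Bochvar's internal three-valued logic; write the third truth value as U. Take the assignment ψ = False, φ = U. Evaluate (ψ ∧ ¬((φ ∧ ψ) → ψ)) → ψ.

U

φ ∧ ψ = U ∧ False = U
(φ ∧ ψ) → ψ = U → False = U  [any arg is the third value ⇒ result is the third value]
¬((φ ∧ ψ) → ψ) = ¬U = U
ψ ∧ ¬((φ ∧ ψ) → ψ) = False ∧ U = U
(ψ ∧ ¬((φ ∧ ψ) → ψ)) → ψ = U → False = U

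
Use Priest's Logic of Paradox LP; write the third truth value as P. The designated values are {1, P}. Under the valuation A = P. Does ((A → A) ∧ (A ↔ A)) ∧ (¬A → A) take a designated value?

Yes

A → A = P → P = P
A ↔ A = P ↔ P = P
(A → A) ∧ (A ↔ A) = P ∧ P = P
¬A = ¬P = P
¬A → A = P → P = P
((A → A) ∧ (A ↔ A)) ∧ (¬A → A) = P ∧ P = P
P ∈ {1, P}.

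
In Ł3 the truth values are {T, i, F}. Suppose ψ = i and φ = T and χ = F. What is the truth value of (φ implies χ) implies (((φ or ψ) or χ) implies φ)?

φ implies χ = T implies F = F
φ or ψ = T or i = T
(φ or ψ) or χ = T or F = T
((φ or ψ) or χ) implies φ = T implies T = T
(φ implies χ) implies (((φ or ψ) or χ) implies φ) = F implies T = T

T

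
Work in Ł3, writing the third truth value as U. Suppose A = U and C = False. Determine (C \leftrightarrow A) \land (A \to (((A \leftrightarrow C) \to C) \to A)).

U

C \leftrightarrow A = False \leftrightarrow U = U
A \leftrightarrow C = U \leftrightarrow False = U
(A \leftrightarrow C) \to C = U \to False = U
((A \leftrightarrow C) \to C) \to A = U \to U = True
A \to (((A \leftrightarrow C) \to C) \to A) = U \to True = True
(C \leftrightarrow A) \land (A \to (((A \leftrightarrow C) \to C) \to A)) = U \land True = U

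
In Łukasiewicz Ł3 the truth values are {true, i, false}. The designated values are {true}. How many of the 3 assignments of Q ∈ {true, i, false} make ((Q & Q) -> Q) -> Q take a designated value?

1

Q=true: true ✓
Q=i: i ·
Q=false: false ·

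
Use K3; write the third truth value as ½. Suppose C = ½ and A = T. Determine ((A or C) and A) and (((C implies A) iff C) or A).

A or C = T or ½ = T
(A or C) and A = T and T = T
C implies A = ½ implies T = T  [not ½ or T]
(C implies A) iff C = T iff ½ = ½
((C implies A) iff C) or A = ½ or T = T
((A or C) and A) and (((C implies A) iff C) or A) = T and T = T

T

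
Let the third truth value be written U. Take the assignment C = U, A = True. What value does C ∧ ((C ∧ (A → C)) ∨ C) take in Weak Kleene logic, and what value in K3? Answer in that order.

In Weak Kleene logic: A → C = True → U = U
C ∧ (A → C) = U ∧ U = U
(C ∧ (A → C)) ∨ C = U ∨ U = U
C ∧ ((C ∧ (A → C)) ∨ C) = U ∧ U = U
In K3: A → C = True → U = U  [¬True ∨ U]
C ∧ (A → C) = U ∧ U = U
(C ∧ (A → C)) ∨ C = U ∨ U = U
C ∧ ((C ∧ (A → C)) ∨ C) = U ∧ U = U

U; U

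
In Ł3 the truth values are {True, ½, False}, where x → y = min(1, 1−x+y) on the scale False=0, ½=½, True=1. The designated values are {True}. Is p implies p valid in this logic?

Every assignment of p over {True, ½, False} gives a value in {True}.
In particular, with p=½: p implies p = True.

Yes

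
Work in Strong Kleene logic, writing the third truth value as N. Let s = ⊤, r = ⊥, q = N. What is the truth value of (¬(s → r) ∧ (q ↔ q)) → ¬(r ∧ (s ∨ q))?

s → r = ⊤ → ⊥ = ⊥
¬(s → r) = ¬⊥ = ⊤
q ↔ q = N ↔ N = N
¬(s → r) ∧ (q ↔ q) = ⊤ ∧ N = N
s ∨ q = ⊤ ∨ N = ⊤
r ∧ (s ∨ q) = ⊥ ∧ ⊤ = ⊥
¬(r ∧ (s ∨ q)) = ¬⊥ = ⊤
(¬(s → r) ∧ (q ↔ q)) → ¬(r ∧ (s ∨ q)) = N → ⊤ = ⊤  [¬N ∨ ⊤]

⊤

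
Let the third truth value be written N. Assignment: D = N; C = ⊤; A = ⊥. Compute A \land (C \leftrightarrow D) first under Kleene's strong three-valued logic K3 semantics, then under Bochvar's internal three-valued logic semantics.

In Kleene's strong three-valued logic K3: C \leftrightarrow D = ⊤ \leftrightarrow N = N
A \land (C \leftrightarrow D) = ⊥ \land N = ⊥
In Bochvar's internal three-valued logic: C \leftrightarrow D = ⊤ \leftrightarrow N = N
A \land (C \leftrightarrow D) = ⊥ \land N = N
They differ because Kleene's strong three-valued logic K3 and Bochvar's internal three-valued logic treat N differently under the binary connectives.

⊥; N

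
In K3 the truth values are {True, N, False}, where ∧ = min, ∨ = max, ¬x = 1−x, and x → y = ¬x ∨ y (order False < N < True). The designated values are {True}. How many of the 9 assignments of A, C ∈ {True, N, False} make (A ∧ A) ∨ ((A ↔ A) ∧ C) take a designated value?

4

Designated under: (A=True, C=True); (A=True, C=N); (A=True, C=False); (A=False, C=True).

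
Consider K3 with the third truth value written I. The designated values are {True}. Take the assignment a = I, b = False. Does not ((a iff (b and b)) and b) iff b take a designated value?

No

b and b = False and False = False
a iff (b and b) = I iff False = I
(a iff (b and b)) and b = I and False = False
not ((a iff (b and b)) and b) = not False = True
not ((a iff (b and b)) and b) iff b = True iff False = False
False ∉ {True}.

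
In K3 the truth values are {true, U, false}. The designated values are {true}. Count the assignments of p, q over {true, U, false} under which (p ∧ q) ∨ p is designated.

Designated under: (p=true, q=true); (p=true, q=U); (p=true, q=false).

3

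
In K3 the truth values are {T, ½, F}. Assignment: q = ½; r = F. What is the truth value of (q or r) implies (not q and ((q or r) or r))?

q or r = ½ or F = ½
not q = not ½ = ½
q or r = ½ or F = ½
(q or r) or r = ½ or F = ½
not q and ((q or r) or r) = ½ and ½ = ½
(q or r) implies (not q and ((q or r) or r)) = ½ implies ½ = ½

½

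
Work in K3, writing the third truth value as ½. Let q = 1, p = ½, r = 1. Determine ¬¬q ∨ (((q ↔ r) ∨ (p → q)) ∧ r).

1

¬q = ¬1 = 0
¬¬q = ¬0 = 1
q ↔ r = 1 ↔ 1 = 1
p → q = ½ → 1 = 1  [¬½ ∨ 1]
(q ↔ r) ∨ (p → q) = 1 ∨ 1 = 1
((q ↔ r) ∨ (p → q)) ∧ r = 1 ∧ 1 = 1
¬¬q ∨ (((q ↔ r) ∨ (p → q)) ∧ r) = 1 ∨ 1 = 1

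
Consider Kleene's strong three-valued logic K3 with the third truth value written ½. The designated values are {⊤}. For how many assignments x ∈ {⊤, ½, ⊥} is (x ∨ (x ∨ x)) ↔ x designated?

x=⊤: ⊤ ✓
x=½: ½ ·
x=⊥: ⊤ ✓

2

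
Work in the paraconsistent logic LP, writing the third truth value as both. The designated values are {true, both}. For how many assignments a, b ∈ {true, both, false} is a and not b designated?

4

Designated under: (a=true, b=both); (a=true, b=false); (a=both, b=both); (a=both, b=false).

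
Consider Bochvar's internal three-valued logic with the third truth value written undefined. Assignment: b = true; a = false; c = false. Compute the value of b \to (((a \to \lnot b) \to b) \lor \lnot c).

true

\lnot b = \lnot true = false
a \to \lnot b = false \to false = true
(a \to \lnot b) \to b = true \to true = true
\lnot c = \lnot false = true
((a \to \lnot b) \to b) \lor \lnot c = true \lor true = true
b \to (((a \to \lnot b) \to b) \lor \lnot c) = true \to true = true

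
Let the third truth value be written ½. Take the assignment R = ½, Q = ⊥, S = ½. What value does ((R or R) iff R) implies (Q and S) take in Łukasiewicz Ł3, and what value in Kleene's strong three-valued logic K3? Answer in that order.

⊥; ½

In Łukasiewicz Ł3: R or R = ½ or ½ = ½
(R or R) iff R = ½ iff ½ = ⊤  [1 − |½−½|]
Q and S = ⊥ and ½ = ⊥
((R or R) iff R) implies (Q and S) = ⊤ implies ⊥ = ⊥
In Kleene's strong three-valued logic K3: R or R = ½ or ½ = ½
(R or R) iff R = ½ iff ½ = ½
Q and S = ⊥ and ½ = ⊥
((R or R) iff R) implies (Q and S) = ½ implies ⊥ = ½  [not ½ or ⊥]
They differ because Łukasiewicz Ł3 and Kleene's strong three-valued logic K3 treat ½ differently under implication.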